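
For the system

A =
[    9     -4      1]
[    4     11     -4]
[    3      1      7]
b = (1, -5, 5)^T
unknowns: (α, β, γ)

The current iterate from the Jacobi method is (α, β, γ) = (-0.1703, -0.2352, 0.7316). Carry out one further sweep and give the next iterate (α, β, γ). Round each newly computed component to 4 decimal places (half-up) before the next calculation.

One sweep:
  α = (1 - (-4)·-0.2352 - (1)·0.7316) / (9) = -0.0747
  β = (-5 - (4)·-0.1703 - (-4)·0.7316) / (11) = -0.1266
  γ = (5 - (3)·-0.1703 - (1)·-0.2352) / (7) = 0.8209

(-0.0747, -0.1266, 0.8209)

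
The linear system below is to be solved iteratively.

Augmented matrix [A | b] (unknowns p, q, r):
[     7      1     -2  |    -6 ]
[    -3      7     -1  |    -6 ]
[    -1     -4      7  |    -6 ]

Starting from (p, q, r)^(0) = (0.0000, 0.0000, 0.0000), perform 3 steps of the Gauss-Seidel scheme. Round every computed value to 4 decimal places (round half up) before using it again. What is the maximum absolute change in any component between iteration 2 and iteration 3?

Iteration 1:
  p = (-6 - (1)·0.0000 - (-2)·0.0000) / (7) = -0.8571
  q = (-6 - (-3)·-0.8571 - (-1)·0.0000) / (7) = -1.2245
  r = (-6 - (-1)·-0.8571 - (-4)·-1.2245) / (7) = -1.6793
Iteration 2:
  p = (-6 - (1)·-1.2245 - (-2)·-1.6793) / (7) = -1.1620
  q = (-6 - (-3)·-1.1620 - (-1)·-1.6793) / (7) = -1.5950
  r = (-6 - (-1)·-1.1620 - (-4)·-1.5950) / (7) = -1.9346
Iteration 3:
  p = (-6 - (1)·-1.5950 - (-2)·-1.9346) / (7) = -1.1820
  q = (-6 - (-3)·-1.1820 - (-1)·-1.9346) / (7) = -1.6401
  r = (-6 - (-1)·-1.1820 - (-4)·-1.6401) / (7) = -1.9632
Change: (-0.0200, -0.0451, -0.0286) → max |·| = 0.0451

0.0451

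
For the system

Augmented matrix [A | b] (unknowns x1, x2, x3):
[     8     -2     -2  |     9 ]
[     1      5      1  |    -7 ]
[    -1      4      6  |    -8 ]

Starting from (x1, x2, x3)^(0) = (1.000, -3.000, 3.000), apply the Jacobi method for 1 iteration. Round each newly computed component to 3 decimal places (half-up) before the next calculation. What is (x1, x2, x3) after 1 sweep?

Iteration 1:
  x1 = (9 - (-2)·-3.000 - (-2)·3.000) / (8) = 1.125
  x2 = (-7 - (1)·1.000 - (1)·3.000) / (5) = -2.200
  x3 = (-8 - (-1)·1.000 - (4)·-3.000) / (6) = 0.833

(1.125, -2.200, 0.833)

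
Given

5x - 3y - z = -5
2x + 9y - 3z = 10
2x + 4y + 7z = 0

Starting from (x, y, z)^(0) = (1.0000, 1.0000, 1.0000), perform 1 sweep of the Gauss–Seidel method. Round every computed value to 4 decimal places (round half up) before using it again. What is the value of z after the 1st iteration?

Iteration 1:
  x = (-5 - (-3)·1.0000 - (-1)·1.0000) / (5) = -0.2000
  y = (10 - (2)·-0.2000 - (-3)·1.0000) / (9) = 1.4889
  z = (0 - (2)·-0.2000 - (4)·1.4889) / (7) = -0.7937

-0.7937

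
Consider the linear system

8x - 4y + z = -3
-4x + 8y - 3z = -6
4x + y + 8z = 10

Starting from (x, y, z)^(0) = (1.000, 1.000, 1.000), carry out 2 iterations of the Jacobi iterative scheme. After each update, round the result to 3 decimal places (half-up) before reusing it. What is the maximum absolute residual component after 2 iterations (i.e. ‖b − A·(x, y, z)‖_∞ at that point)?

Iteration 1:
  x = (-3 - (-4)·1.000 - (1)·1.000) / (8) = 0.000
  y = (-6 - (-4)·1.000 - (-3)·1.000) / (8) = 0.125
  z = (10 - (4)·1.000 - (1)·1.000) / (8) = 0.625
Iteration 2:
  x = (-3 - (-4)·0.125 - (1)·0.625) / (8) = -0.391
  y = (-6 - (-4)·0.000 - (-3)·0.625) / (8) = -0.516
  z = (10 - (4)·0.000 - (1)·0.125) / (8) = 1.234
Residual b − A·x = (-3.170, 0.266, 2.208); ∞-norm = 3.170

3.170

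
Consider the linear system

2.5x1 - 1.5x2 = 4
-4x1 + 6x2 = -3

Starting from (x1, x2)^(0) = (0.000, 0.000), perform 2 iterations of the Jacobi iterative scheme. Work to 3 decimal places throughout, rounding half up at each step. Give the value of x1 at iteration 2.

Iteration 1:
  x1 = (4 - (-1.5)·0.000) / (2.5) = 1.600
  x2 = (-3 - (-4)·0.000) / (6) = -0.500
Iteration 2:
  x1 = (4 - (-1.5)·-0.500) / (2.5) = 1.300
  x2 = (-3 - (-4)·1.600) / (6) = 0.567

1.300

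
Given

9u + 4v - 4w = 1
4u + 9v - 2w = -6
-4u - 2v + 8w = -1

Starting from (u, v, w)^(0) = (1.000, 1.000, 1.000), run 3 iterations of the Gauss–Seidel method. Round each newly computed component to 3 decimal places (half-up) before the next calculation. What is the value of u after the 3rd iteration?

Iteration 1:
  u = (1 - (4)·1.000 - (-4)·1.000) / (9) = 0.111
  v = (-6 - (4)·0.111 - (-2)·1.000) / (9) = -0.494
  w = (-1 - (-4)·0.111 - (-2)·-0.494) / (8) = -0.193
Iteration 2:
  u = (1 - (4)·-0.494 - (-4)·-0.193) / (9) = 0.245
  v = (-6 - (4)·0.245 - (-2)·-0.193) / (9) = -0.818
  w = (-1 - (-4)·0.245 - (-2)·-0.818) / (8) = -0.207
Iteration 3:
  u = (1 - (4)·-0.818 - (-4)·-0.207) / (9) = 0.383
  v = (-6 - (4)·0.383 - (-2)·-0.207) / (9) = -0.883
  w = (-1 - (-4)·0.383 - (-2)·-0.883) / (8) = -0.154

0.383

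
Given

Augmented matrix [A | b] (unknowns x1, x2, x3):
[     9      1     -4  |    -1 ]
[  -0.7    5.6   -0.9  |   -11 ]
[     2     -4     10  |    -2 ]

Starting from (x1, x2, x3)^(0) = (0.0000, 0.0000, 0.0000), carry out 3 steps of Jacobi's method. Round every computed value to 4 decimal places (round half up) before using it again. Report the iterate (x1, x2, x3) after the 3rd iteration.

Iteration 1:
  x1 = (-1 - (1)·0.0000 - (-4)·0.0000) / (9) = -0.1111
  x2 = (-11 - (-0.7)·0.0000 - (-0.9)·0.0000) / (5.6) = -1.9643
  x3 = (-2 - (2)·0.0000 - (-4)·0.0000) / (10) = -0.2000
Iteration 2:
  x1 = (-1 - (1)·-1.9643 - (-4)·-0.2000) / (9) = 0.0183
  x2 = (-11 - (-0.7)·-0.1111 - (-0.9)·-0.2000) / (5.6) = -2.0103
  x3 = (-2 - (2)·-0.1111 - (-4)·-1.9643) / (10) = -0.9635
Iteration 3:
  x1 = (-1 - (1)·-2.0103 - (-4)·-0.9635) / (9) = -0.3160
  x2 = (-11 - (-0.7)·0.0183 - (-0.9)·-0.9635) / (5.6) = -2.1168
  x3 = (-2 - (2)·0.0183 - (-4)·-2.0103) / (10) = -1.0078

(-0.3160, -2.1168, -1.0078)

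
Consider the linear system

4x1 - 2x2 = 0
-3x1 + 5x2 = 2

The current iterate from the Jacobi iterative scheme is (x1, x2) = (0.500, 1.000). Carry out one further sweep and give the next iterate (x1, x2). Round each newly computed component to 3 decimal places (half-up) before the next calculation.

(0.500, 0.700)

One sweep:
  x1 = (0 - (-2)·1.000) / (4) = 0.500
  x2 = (2 - (-3)·0.500) / (5) = 0.700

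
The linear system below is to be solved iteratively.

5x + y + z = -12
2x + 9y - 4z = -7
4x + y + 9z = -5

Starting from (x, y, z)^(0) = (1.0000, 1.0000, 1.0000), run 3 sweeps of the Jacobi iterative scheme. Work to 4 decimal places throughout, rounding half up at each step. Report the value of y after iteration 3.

0.0151

Iteration 1:
  x = (-12 - (1)·1.0000 - (1)·1.0000) / (5) = -2.8000
  y = (-7 - (2)·1.0000 - (-4)·1.0000) / (9) = -0.5556
  z = (-5 - (4)·1.0000 - (1)·1.0000) / (9) = -1.1111
Iteration 2:
  x = (-12 - (1)·-0.5556 - (1)·-1.1111) / (5) = -2.0667
  y = (-7 - (2)·-2.8000 - (-4)·-1.1111) / (9) = -0.6494
  z = (-5 - (4)·-2.8000 - (1)·-0.5556) / (9) = 0.7506
Iteration 3:
  x = (-12 - (1)·-0.6494 - (1)·0.7506) / (5) = -2.4202
  y = (-7 - (2)·-2.0667 - (-4)·0.7506) / (9) = 0.0151
  z = (-5 - (4)·-2.0667 - (1)·-0.6494) / (9) = 0.4351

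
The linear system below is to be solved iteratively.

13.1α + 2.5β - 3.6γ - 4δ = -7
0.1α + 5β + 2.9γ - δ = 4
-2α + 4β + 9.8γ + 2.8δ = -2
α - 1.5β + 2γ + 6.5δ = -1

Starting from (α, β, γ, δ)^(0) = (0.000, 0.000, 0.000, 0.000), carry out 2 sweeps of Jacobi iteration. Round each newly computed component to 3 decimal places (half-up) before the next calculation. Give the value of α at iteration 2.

-0.790

Iteration 1:
  α = (-7 - (2.5)·0.000 - (-3.6)·0.000 - (-4)·0.000) / (13.1) = -0.534
  β = (4 - (0.1)·0.000 - (2.9)·0.000 - (-1)·0.000) / (5) = 0.800
  γ = (-2 - (-2)·0.000 - (4)·0.000 - (2.8)·0.000) / (9.8) = -0.204
  δ = (-1 - (1)·0.000 - (-1.5)·0.000 - (2)·0.000) / (6.5) = -0.154
Iteration 2:
  α = (-7 - (2.5)·0.800 - (-3.6)·-0.204 - (-4)·-0.154) / (13.1) = -0.790
  β = (4 - (0.1)·-0.534 - (2.9)·-0.204 - (-1)·-0.154) / (5) = 0.898
  γ = (-2 - (-2)·-0.534 - (4)·0.800 - (2.8)·-0.154) / (9.8) = -0.596
  δ = (-1 - (1)·-0.534 - (-1.5)·0.800 - (2)·-0.204) / (6.5) = 0.176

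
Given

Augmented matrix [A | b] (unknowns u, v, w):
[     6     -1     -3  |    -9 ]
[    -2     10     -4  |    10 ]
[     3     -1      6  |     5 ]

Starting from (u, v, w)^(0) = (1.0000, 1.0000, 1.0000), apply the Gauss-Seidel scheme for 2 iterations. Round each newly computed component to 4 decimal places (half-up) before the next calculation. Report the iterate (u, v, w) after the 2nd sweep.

(-0.5667, 1.4689, 1.3615)

Iteration 1:
  u = (-9 - (-1)·1.0000 - (-3)·1.0000) / (6) = -0.8333
  v = (10 - (-2)·-0.8333 - (-4)·1.0000) / (10) = 1.2333
  w = (5 - (3)·-0.8333 - (-1)·1.2333) / (6) = 1.4555
Iteration 2:
  u = (-9 - (-1)·1.2333 - (-3)·1.4555) / (6) = -0.5667
  v = (10 - (-2)·-0.5667 - (-4)·1.4555) / (10) = 1.4689
  w = (5 - (3)·-0.5667 - (-1)·1.4689) / (6) = 1.3615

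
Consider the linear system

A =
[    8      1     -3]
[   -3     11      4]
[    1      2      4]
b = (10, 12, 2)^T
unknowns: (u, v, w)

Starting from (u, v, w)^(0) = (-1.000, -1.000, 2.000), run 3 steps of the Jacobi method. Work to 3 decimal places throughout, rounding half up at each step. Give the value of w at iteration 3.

Iteration 1:
  u = (10 - (1)·-1.000 - (-3)·2.000) / (8) = 2.125
  v = (12 - (-3)·-1.000 - (4)·2.000) / (11) = 0.091
  w = (2 - (1)·-1.000 - (2)·-1.000) / (4) = 1.250
Iteration 2:
  u = (10 - (1)·0.091 - (-3)·1.250) / (8) = 1.707
  v = (12 - (-3)·2.125 - (4)·1.250) / (11) = 1.216
  w = (2 - (1)·2.125 - (2)·0.091) / (4) = -0.077
Iteration 3:
  u = (10 - (1)·1.216 - (-3)·-0.077) / (8) = 1.069
  v = (12 - (-3)·1.707 - (4)·-0.077) / (11) = 1.584
  w = (2 - (1)·1.707 - (2)·1.216) / (4) = -0.535

-0.535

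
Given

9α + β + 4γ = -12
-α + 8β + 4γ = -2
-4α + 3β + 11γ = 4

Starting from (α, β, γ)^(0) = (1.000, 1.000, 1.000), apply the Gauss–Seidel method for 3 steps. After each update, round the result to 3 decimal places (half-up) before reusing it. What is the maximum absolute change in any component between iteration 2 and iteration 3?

0.105

Iteration 1:
  α = (-12 - (1)·1.000 - (4)·1.000) / (9) = -1.889
  β = (-2 - (-1)·-1.889 - (4)·1.000) / (8) = -0.986
  γ = (4 - (-4)·-1.889 - (3)·-0.986) / (11) = -0.054
Iteration 2:
  α = (-12 - (1)·-0.986 - (4)·-0.054) / (9) = -1.200
  β = (-2 - (-1)·-1.200 - (4)·-0.054) / (8) = -0.373
  γ = (4 - (-4)·-1.200 - (3)·-0.373) / (11) = 0.029
Iteration 3:
  α = (-12 - (1)·-0.373 - (4)·0.029) / (9) = -1.305
  β = (-2 - (-1)·-1.305 - (4)·0.029) / (8) = -0.428
  γ = (4 - (-4)·-1.305 - (3)·-0.428) / (11) = 0.006
Change: (-0.105, -0.055, -0.023) → max |·| = 0.105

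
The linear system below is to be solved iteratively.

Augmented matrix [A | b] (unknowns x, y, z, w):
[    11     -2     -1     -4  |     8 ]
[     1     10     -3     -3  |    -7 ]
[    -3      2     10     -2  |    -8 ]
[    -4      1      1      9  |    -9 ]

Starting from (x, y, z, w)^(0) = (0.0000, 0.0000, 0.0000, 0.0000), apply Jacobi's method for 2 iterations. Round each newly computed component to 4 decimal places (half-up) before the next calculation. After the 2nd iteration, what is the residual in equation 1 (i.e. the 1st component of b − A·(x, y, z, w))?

0.8928

Iteration 1:
  x = (8 - (-2)·0.0000 - (-1)·0.0000 - (-4)·0.0000) / (11) = 0.7273
  y = (-7 - (1)·0.0000 - (-3)·0.0000 - (-3)·0.0000) / (10) = -0.7000
  z = (-8 - (-3)·0.0000 - (2)·0.0000 - (-2)·0.0000) / (10) = -0.8000
  w = (-9 - (-4)·0.0000 - (1)·0.0000 - (1)·0.0000) / (9) = -1.0000
Iteration 2:
  x = (8 - (-2)·-0.7000 - (-1)·-0.8000 - (-4)·-1.0000) / (11) = 0.1636
  y = (-7 - (1)·0.7273 - (-3)·-0.8000 - (-3)·-1.0000) / (10) = -1.3127
  z = (-8 - (-3)·0.7273 - (2)·-0.7000 - (-2)·-1.0000) / (10) = -0.6418
  w = (-9 - (-4)·0.7273 - (1)·-0.7000 - (1)·-0.8000) / (9) = -0.5101
Residual b − A·x = (0.8928, 2.5077, 0.5140, -1.8002)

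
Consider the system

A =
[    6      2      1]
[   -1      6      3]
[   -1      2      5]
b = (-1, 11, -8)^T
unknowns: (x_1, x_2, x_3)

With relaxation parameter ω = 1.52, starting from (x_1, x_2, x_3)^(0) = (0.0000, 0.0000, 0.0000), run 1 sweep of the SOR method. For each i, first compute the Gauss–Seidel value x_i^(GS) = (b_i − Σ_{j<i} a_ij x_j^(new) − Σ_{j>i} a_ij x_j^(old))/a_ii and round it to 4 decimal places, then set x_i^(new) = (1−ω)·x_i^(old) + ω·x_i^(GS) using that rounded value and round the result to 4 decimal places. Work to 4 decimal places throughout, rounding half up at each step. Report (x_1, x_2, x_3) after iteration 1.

(-0.2534, 2.7225, -4.1643)

Iteration 1:
  x_1: GS value = (-1 - (2)·0.0000 - (1)·0.0000) / (6) = -0.1667;  x_1 ← (1−ω)·0.0000 + ω·-0.1667 = -0.2534
  x_2: GS value = (11 - (-1)·-0.2534 - (3)·0.0000) / (6) = 1.7911;  x_2 ← (1−ω)·0.0000 + ω·1.7911 = 2.7225
  x_3: GS value = (-8 - (-1)·-0.2534 - (2)·2.7225) / (5) = -2.7397;  x_3 ← (1−ω)·0.0000 + ω·-2.7397 = -4.1643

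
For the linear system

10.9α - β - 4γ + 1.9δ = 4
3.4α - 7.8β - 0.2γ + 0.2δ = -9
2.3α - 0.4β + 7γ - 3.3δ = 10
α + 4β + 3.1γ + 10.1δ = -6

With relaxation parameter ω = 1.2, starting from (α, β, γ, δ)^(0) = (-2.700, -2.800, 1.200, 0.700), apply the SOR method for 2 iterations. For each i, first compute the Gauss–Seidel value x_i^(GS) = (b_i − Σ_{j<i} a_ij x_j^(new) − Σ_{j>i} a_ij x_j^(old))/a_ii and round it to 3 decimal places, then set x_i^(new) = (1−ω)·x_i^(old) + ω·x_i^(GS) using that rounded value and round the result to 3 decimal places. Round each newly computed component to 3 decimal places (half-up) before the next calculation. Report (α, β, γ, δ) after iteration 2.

(1.794, 1.693, -0.761, -0.900)

Iteration 1:
  α: GS value = (4 - (-1)·-2.800 - (-4)·1.200 - (1.9)·0.700) / (10.9) = 0.428;  α ← (1−ω)·-2.700 + ω·0.428 = 1.054
  β: GS value = (-9 - (3.4)·1.054 - (-0.2)·1.200 - (0.2)·0.700) / (-7.8) = 1.600;  β ← (1−ω)·-2.800 + ω·1.600 = 2.480
  γ: GS value = (10 - (2.3)·1.054 - (-0.4)·2.480 - (-3.3)·0.700) / (7) = 1.554;  γ ← (1−ω)·1.200 + ω·1.554 = 1.625
  δ: GS value = (-6 - (1)·1.054 - (4)·2.480 - (3.1)·1.625) / (10.1) = -2.179;  δ ← (1−ω)·0.700 + ω·-2.179 = -2.755
Iteration 2:
  α: GS value = (4 - (-1)·2.480 - (-4)·1.625 - (1.9)·-2.755) / (10.9) = 1.671;  α ← (1−ω)·1.054 + ω·1.671 = 1.794
  β: GS value = (-9 - (3.4)·1.794 - (-0.2)·1.625 - (0.2)·-2.755) / (-7.8) = 1.824;  β ← (1−ω)·2.480 + ω·1.824 = 1.693
  γ: GS value = (10 - (2.3)·1.794 - (-0.4)·1.693 - (-3.3)·-2.755) / (7) = -0.363;  γ ← (1−ω)·1.625 + ω·-0.363 = -0.761
  δ: GS value = (-6 - (1)·1.794 - (4)·1.693 - (3.1)·-0.761) / (10.1) = -1.209;  δ ← (1−ω)·-2.755 + ω·-1.209 = -0.900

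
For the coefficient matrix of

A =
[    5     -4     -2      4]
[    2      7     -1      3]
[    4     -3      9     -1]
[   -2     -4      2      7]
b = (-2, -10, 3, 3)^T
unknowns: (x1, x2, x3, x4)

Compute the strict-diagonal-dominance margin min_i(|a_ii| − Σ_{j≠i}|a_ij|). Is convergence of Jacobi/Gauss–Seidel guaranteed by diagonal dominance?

row 1: |5| − (4+2+4) = -5
row 2: |7| − (2+1+3) = 1
row 3: |9| − (4+3+1) = 1
row 4: |7| − (2+4+2) = -1
minimum over rows = -5 → not strictly diagonally dominant

-5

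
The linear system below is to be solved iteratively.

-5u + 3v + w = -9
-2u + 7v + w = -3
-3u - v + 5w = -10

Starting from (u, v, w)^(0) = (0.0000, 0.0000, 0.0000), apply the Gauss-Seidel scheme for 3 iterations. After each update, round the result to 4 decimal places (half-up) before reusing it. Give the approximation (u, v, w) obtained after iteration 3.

(1.7143, 0.1987, -0.9317)

Iteration 1:
  u = (-9 - (3)·0.0000 - (1)·0.0000) / (-5) = 1.8000
  v = (-3 - (-2)·1.8000 - (1)·0.0000) / (7) = 0.0857
  w = (-10 - (-3)·1.8000 - (-1)·0.0857) / (5) = -0.9029
Iteration 2:
  u = (-9 - (3)·0.0857 - (1)·-0.9029) / (-5) = 1.6708
  v = (-3 - (-2)·1.6708 - (1)·-0.9029) / (7) = 0.1778
  w = (-10 - (-3)·1.6708 - (-1)·0.1778) / (5) = -0.9620
Iteration 3:
  u = (-9 - (3)·0.1778 - (1)·-0.9620) / (-5) = 1.7143
  v = (-3 - (-2)·1.7143 - (1)·-0.9620) / (7) = 0.1987
  w = (-10 - (-3)·1.7143 - (-1)·0.1987) / (5) = -0.9317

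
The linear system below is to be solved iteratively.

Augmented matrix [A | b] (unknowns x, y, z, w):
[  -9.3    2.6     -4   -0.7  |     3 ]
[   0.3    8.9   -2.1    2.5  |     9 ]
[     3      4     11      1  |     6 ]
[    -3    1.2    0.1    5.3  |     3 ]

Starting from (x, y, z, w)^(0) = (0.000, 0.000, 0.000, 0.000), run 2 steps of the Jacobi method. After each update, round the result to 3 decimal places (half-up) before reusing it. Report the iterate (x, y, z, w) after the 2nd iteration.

(-0.317, 0.992, 0.214, 0.144)

Iteration 1:
  x = (3 - (2.6)·0.000 - (-4)·0.000 - (-0.7)·0.000) / (-9.3) = -0.323
  y = (9 - (0.3)·0.000 - (-2.1)·0.000 - (2.5)·0.000) / (8.9) = 1.011
  z = (6 - (3)·0.000 - (4)·0.000 - (1)·0.000) / (11) = 0.545
  w = (3 - (-3)·0.000 - (1.2)·0.000 - (0.1)·0.000) / (5.3) = 0.566
Iteration 2:
  x = (3 - (2.6)·1.011 - (-4)·0.545 - (-0.7)·0.566) / (-9.3) = -0.317
  y = (9 - (0.3)·-0.323 - (-2.1)·0.545 - (2.5)·0.566) / (8.9) = 0.992
  z = (6 - (3)·-0.323 - (4)·1.011 - (1)·0.566) / (11) = 0.214
  w = (3 - (-3)·-0.323 - (1.2)·1.011 - (0.1)·0.545) / (5.3) = 0.144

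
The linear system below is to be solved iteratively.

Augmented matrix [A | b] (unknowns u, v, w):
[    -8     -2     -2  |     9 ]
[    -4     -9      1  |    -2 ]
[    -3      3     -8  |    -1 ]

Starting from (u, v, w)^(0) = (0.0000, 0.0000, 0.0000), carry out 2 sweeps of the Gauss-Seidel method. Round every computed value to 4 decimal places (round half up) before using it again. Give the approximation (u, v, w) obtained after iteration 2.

(-1.5100, 0.9842, 1.0603)

Iteration 1:
  u = (9 - (-2)·0.0000 - (-2)·0.0000) / (-8) = -1.1250
  v = (-2 - (-4)·-1.1250 - (1)·0.0000) / (-9) = 0.7222
  w = (-1 - (-3)·-1.1250 - (3)·0.7222) / (-8) = 0.8177
Iteration 2:
  u = (9 - (-2)·0.7222 - (-2)·0.8177) / (-8) = -1.5100
  v = (-2 - (-4)·-1.5100 - (1)·0.8177) / (-9) = 0.9842
  w = (-1 - (-3)·-1.5100 - (3)·0.9842) / (-8) = 1.0603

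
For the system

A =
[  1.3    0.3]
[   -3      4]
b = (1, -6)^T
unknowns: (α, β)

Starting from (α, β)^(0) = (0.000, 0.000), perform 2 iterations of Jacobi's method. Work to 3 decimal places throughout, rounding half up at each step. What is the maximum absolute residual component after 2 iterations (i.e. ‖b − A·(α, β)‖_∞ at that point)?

1.037

Iteration 1:
  α = (1 - (0.3)·0.000) / (1.3) = 0.769
  β = (-6 - (-3)·0.000) / (4) = -1.500
Iteration 2:
  α = (1 - (0.3)·-1.500) / (1.3) = 1.115
  β = (-6 - (-3)·0.769) / (4) = -0.923
Residual b − A·x = (-0.173, 1.037); ∞-norm = 1.037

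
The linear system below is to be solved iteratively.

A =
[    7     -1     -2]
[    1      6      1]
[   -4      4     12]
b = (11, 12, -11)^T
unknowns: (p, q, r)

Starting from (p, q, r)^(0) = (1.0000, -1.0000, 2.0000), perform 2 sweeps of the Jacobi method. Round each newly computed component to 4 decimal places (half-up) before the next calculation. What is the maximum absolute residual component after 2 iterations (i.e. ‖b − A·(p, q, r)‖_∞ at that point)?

Iteration 1:
  p = (11 - (-1)·-1.0000 - (-2)·2.0000) / (7) = 2.0000
  q = (12 - (1)·1.0000 - (1)·2.0000) / (6) = 1.5000
  r = (-11 - (-4)·1.0000 - (4)·-1.0000) / (12) = -0.2500
Iteration 2:
  p = (11 - (-1)·1.5000 - (-2)·-0.2500) / (7) = 1.7143
  q = (12 - (1)·2.0000 - (1)·-0.2500) / (6) = 1.7083
  r = (-11 - (-4)·2.0000 - (4)·1.5000) / (12) = -0.7500
Residual b − A·x = (-0.7918, 0.7859, -1.9760); ∞-norm = 1.9760

1.9760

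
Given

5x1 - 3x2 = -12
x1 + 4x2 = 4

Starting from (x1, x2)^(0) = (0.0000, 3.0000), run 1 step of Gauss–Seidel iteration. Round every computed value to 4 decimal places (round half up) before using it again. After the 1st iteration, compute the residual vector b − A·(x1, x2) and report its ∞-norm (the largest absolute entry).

Iteration 1:
  x1 = (-12 - (-3)·3.0000) / (5) = -0.6000
  x2 = (4 - (1)·-0.6000) / (4) = 1.1500
Residual b − A·x = (-5.5500, 0.0000); ∞-norm = 5.5500

5.5500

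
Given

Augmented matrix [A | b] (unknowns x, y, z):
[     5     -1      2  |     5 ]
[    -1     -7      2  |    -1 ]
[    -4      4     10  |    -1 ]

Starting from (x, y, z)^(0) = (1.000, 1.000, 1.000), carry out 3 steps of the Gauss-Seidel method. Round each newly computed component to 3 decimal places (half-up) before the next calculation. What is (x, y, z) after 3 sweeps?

Iteration 1:
  x = (5 - (-1)·1.000 - (2)·1.000) / (5) = 0.800
  y = (-1 - (-1)·0.800 - (2)·1.000) / (-7) = 0.314
  z = (-1 - (-4)·0.800 - (4)·0.314) / (10) = 0.094
Iteration 2:
  x = (5 - (-1)·0.314 - (2)·0.094) / (5) = 1.025
  y = (-1 - (-1)·1.025 - (2)·0.094) / (-7) = 0.023
  z = (-1 - (-4)·1.025 - (4)·0.023) / (10) = 0.301
Iteration 3:
  x = (5 - (-1)·0.023 - (2)·0.301) / (5) = 0.884
  y = (-1 - (-1)·0.884 - (2)·0.301) / (-7) = 0.103
  z = (-1 - (-4)·0.884 - (4)·0.103) / (10) = 0.212

(0.884, 0.103, 0.212)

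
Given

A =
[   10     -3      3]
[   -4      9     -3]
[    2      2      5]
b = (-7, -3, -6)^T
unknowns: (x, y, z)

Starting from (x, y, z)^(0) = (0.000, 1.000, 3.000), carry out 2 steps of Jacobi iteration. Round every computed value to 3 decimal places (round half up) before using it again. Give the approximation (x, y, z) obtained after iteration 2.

Iteration 1:
  x = (-7 - (-3)·1.000 - (3)·3.000) / (10) = -1.300
  y = (-3 - (-4)·0.000 - (-3)·3.000) / (9) = 0.667
  z = (-6 - (2)·0.000 - (2)·1.000) / (5) = -1.600
Iteration 2:
  x = (-7 - (-3)·0.667 - (3)·-1.600) / (10) = -0.020
  y = (-3 - (-4)·-1.300 - (-3)·-1.600) / (9) = -1.444
  z = (-6 - (2)·-1.300 - (2)·0.667) / (5) = -0.947

(-0.020, -1.444, -0.947)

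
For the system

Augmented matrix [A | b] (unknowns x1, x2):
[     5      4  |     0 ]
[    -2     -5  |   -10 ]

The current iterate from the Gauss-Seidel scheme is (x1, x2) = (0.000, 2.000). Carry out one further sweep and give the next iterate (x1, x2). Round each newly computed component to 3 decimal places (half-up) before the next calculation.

(-1.600, 2.640)

One sweep:
  x1 = (0 - (4)·2.000) / (5) = -1.600
  x2 = (-10 - (-2)·-1.600) / (-5) = 2.640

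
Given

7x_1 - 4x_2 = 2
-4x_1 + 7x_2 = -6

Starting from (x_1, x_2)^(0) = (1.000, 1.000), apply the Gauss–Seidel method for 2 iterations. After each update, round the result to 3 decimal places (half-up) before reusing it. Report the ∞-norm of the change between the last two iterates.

Iteration 1:
  x_1 = (2 - (-4)·1.000) / (7) = 0.857
  x_2 = (-6 - (-4)·0.857) / (7) = -0.367
Iteration 2:
  x_1 = (2 - (-4)·-0.367) / (7) = 0.076
  x_2 = (-6 - (-4)·0.076) / (7) = -0.814
Change: (-0.781, -0.447) → max |·| = 0.781

0.781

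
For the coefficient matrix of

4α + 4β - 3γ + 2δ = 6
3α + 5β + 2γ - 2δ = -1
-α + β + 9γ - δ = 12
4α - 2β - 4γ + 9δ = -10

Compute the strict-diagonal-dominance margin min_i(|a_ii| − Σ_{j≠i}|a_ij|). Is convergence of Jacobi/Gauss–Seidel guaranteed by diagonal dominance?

row 1: |4| − (4+3+2) = -5
row 2: |5| − (3+2+2) = -2
row 3: |9| − (1+1+1) = 6
row 4: |9| − (4+2+4) = -1
minimum over rows = -5 → not strictly diagonally dominant

-5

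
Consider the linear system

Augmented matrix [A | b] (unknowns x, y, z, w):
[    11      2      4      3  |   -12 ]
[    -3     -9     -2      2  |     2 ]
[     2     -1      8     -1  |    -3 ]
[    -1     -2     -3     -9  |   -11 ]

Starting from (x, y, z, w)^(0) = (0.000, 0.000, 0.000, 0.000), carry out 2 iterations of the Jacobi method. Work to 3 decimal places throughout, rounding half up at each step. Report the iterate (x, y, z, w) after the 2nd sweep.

Iteration 1:
  x = (-12 - (2)·0.000 - (4)·0.000 - (3)·0.000) / (11) = -1.091
  y = (2 - (-3)·0.000 - (-2)·0.000 - (2)·0.000) / (-9) = -0.222
  z = (-3 - (2)·0.000 - (-1)·0.000 - (-1)·0.000) / (8) = -0.375
  w = (-11 - (-1)·0.000 - (-2)·0.000 - (-3)·0.000) / (-9) = 1.222
Iteration 2:
  x = (-12 - (2)·-0.222 - (4)·-0.375 - (3)·1.222) / (11) = -1.247
  y = (2 - (-3)·-1.091 - (-2)·-0.375 - (2)·1.222) / (-9) = 0.496
  z = (-3 - (2)·-1.091 - (-1)·-0.222 - (-1)·1.222) / (8) = 0.023
  w = (-11 - (-1)·-1.091 - (-2)·-0.222 - (-3)·-0.375) / (-9) = 1.518

(-1.247, 0.496, 0.023, 1.518)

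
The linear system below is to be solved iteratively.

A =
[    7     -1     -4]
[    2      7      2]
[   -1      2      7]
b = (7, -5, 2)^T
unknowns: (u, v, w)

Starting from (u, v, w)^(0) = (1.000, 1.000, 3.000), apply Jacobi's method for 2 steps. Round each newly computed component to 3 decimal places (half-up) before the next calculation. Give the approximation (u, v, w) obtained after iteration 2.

(0.816, -1.571, 1.224)

Iteration 1:
  u = (7 - (-1)·1.000 - (-4)·3.000) / (7) = 2.857
  v = (-5 - (2)·1.000 - (2)·3.000) / (7) = -1.857
  w = (2 - (-1)·1.000 - (2)·1.000) / (7) = 0.143
Iteration 2:
  u = (7 - (-1)·-1.857 - (-4)·0.143) / (7) = 0.816
  v = (-5 - (2)·2.857 - (2)·0.143) / (7) = -1.571
  w = (2 - (-1)·2.857 - (2)·-1.857) / (7) = 1.224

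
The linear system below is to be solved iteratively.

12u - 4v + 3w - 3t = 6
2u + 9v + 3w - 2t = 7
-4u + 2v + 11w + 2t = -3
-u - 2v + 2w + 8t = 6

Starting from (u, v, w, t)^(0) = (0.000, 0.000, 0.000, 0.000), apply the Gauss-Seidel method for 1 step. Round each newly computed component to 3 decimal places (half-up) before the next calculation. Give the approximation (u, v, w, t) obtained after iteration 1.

Iteration 1:
  u = (6 - (-4)·0.000 - (3)·0.000 - (-3)·0.000) / (12) = 0.500
  v = (7 - (2)·0.500 - (3)·0.000 - (-2)·0.000) / (9) = 0.667
  w = (-3 - (-4)·0.500 - (2)·0.667 - (2)·0.000) / (11) = -0.212
  t = (6 - (-1)·0.500 - (-2)·0.667 - (2)·-0.212) / (8) = 1.032

(0.500, 0.667, -0.212, 1.032)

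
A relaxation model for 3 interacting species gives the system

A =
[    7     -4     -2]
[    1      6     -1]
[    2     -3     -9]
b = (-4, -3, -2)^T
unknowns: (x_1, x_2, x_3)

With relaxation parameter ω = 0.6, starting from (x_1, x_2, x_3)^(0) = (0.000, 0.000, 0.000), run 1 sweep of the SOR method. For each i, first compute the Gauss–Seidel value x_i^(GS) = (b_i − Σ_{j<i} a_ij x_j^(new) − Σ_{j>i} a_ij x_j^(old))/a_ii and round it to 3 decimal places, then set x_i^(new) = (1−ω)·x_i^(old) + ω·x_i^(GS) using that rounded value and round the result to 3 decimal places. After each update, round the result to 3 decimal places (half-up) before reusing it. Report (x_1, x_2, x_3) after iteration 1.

(-0.343, -0.266, 0.141)

Iteration 1:
  x_1: GS value = (-4 - (-4)·0.000 - (-2)·0.000) / (7) = -0.571;  x_1 ← (1−ω)·0.000 + ω·-0.571 = -0.343
  x_2: GS value = (-3 - (1)·-0.343 - (-1)·0.000) / (6) = -0.443;  x_2 ← (1−ω)·0.000 + ω·-0.443 = -0.266
  x_3: GS value = (-2 - (2)·-0.343 - (-3)·-0.266) / (-9) = 0.235;  x_3 ← (1−ω)·0.000 + ω·0.235 = 0.141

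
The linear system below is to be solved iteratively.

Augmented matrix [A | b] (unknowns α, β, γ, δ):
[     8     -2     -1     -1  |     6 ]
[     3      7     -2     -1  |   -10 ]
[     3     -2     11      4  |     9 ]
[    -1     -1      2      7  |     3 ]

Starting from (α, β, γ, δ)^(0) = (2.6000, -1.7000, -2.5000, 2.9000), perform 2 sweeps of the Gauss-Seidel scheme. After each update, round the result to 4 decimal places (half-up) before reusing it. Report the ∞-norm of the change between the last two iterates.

0.9823

Iteration 1:
  α = (6 - (-2)·-1.7000 - (-1)·-2.5000 - (-1)·2.9000) / (8) = 0.3750
  β = (-10 - (3)·0.3750 - (-2)·-2.5000 - (-1)·2.9000) / (7) = -1.8893
  γ = (9 - (3)·0.3750 - (-2)·-1.8893 - (4)·2.9000) / (11) = -0.6821
  δ = (3 - (-1)·0.3750 - (-1)·-1.8893 - (2)·-0.6821) / (7) = 0.4071
Iteration 2:
  α = (6 - (-2)·-1.8893 - (-1)·-0.6821 - (-1)·0.4071) / (8) = 0.2433
  β = (-10 - (3)·0.2433 - (-2)·-0.6821 - (-1)·0.4071) / (7) = -1.6696
  γ = (9 - (3)·0.2433 - (-2)·-1.6696 - (4)·0.4071) / (11) = 0.3002
  δ = (3 - (-1)·0.2433 - (-1)·-1.6696 - (2)·0.3002) / (7) = 0.1390
Change: (-0.1317, 0.2197, 0.9823, -0.2681) → max |·| = 0.9823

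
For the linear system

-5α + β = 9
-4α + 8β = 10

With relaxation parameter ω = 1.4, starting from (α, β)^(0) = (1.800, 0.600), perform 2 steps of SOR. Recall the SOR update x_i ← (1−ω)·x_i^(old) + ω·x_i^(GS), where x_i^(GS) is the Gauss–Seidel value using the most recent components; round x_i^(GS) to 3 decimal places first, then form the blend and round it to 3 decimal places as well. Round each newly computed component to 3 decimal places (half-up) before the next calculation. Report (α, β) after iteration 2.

(-1.470, 0.977)

Iteration 1:
  α: GS value = (9 - (1)·0.600) / (-5) = -1.680;  α ← (1−ω)·1.800 + ω·-1.680 = -3.072
  β: GS value = (10 - (-4)·-3.072) / (8) = -0.286;  β ← (1−ω)·0.600 + ω·-0.286 = -0.640
Iteration 2:
  α: GS value = (9 - (1)·-0.640) / (-5) = -1.928;  α ← (1−ω)·-3.072 + ω·-1.928 = -1.470
  β: GS value = (10 - (-4)·-1.470) / (8) = 0.515;  β ← (1−ω)·-0.640 + ω·0.515 = 0.977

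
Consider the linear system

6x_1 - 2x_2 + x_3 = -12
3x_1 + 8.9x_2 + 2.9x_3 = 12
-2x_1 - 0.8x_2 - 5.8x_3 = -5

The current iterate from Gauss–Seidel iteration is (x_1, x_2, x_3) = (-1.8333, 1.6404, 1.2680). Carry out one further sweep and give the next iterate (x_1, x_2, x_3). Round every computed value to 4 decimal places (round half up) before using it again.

One sweep:
  x_1 = (-12 - (-2)·1.6404 - (1)·1.2680) / (6) = -1.6645
  x_2 = (12 - (3)·-1.6645 - (2.9)·1.2680) / (8.9) = 1.4962
  x_3 = (-5 - (-2)·-1.6645 - (-0.8)·1.4962) / (-5.8) = 1.2297

(-1.6645, 1.4962, 1.2297)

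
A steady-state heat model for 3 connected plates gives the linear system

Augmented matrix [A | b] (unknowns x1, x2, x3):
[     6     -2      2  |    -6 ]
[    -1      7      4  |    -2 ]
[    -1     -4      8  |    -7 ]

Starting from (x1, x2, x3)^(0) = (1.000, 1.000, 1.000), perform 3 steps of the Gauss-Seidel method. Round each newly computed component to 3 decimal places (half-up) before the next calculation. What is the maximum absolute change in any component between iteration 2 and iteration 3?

0.393

Iteration 1:
  x1 = (-6 - (-2)·1.000 - (2)·1.000) / (6) = -1.000
  x2 = (-2 - (-1)·-1.000 - (4)·1.000) / (7) = -1.000
  x3 = (-7 - (-1)·-1.000 - (-4)·-1.000) / (8) = -1.500
Iteration 2:
  x1 = (-6 - (-2)·-1.000 - (2)·-1.500) / (6) = -0.833
  x2 = (-2 - (-1)·-0.833 - (4)·-1.500) / (7) = 0.452
  x3 = (-7 - (-1)·-0.833 - (-4)·0.452) / (8) = -0.753
Iteration 3:
  x1 = (-6 - (-2)·0.452 - (2)·-0.753) / (6) = -0.598
  x2 = (-2 - (-1)·-0.598 - (4)·-0.753) / (7) = 0.059
  x3 = (-7 - (-1)·-0.598 - (-4)·0.059) / (8) = -0.920
Change: (0.235, -0.393, -0.167) → max |·| = 0.393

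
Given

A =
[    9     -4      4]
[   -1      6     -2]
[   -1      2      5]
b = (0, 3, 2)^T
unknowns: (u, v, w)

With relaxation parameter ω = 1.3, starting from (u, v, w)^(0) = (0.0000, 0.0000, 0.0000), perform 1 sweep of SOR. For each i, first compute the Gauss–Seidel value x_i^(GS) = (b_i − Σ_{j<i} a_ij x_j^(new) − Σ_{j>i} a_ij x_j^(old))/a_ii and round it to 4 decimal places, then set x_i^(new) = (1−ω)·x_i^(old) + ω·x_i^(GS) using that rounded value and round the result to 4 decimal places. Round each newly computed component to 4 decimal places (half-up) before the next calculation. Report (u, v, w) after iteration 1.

(0.0000, 0.6500, 0.1820)

Iteration 1:
  u: GS value = (0 - (-4)·0.0000 - (4)·0.0000) / (9) = 0.0000;  u ← (1−ω)·0.0000 + ω·0.0000 = 0.0000
  v: GS value = (3 - (-1)·0.0000 - (-2)·0.0000) / (6) = 0.5000;  v ← (1−ω)·0.0000 + ω·0.5000 = 0.6500
  w: GS value = (2 - (-1)·0.0000 - (2)·0.6500) / (5) = 0.1400;  w ← (1−ω)·0.0000 + ω·0.1400 = 0.1820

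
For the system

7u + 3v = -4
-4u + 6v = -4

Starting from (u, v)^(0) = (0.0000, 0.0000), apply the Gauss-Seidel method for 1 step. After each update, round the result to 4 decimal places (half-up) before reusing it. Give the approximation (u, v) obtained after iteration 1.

Iteration 1:
  u = (-4 - (3)·0.0000) / (7) = -0.5714
  v = (-4 - (-4)·-0.5714) / (6) = -1.0476

(-0.5714, -1.0476)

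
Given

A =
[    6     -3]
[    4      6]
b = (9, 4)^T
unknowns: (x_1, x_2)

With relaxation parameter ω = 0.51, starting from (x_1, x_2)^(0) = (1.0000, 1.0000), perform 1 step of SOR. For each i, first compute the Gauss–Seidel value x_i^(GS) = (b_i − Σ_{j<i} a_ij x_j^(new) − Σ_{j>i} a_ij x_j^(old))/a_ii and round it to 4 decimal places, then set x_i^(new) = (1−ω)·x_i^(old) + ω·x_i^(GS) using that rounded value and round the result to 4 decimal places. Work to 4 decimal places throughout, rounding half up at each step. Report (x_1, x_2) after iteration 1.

(1.5100, 0.3166)

Iteration 1:
  x_1: GS value = (9 - (-3)·1.0000) / (6) = 2.0000;  x_1 ← (1−ω)·1.0000 + ω·2.0000 = 1.5100
  x_2: GS value = (4 - (4)·1.5100) / (6) = -0.3400;  x_2 ← (1−ω)·1.0000 + ω·-0.3400 = 0.3166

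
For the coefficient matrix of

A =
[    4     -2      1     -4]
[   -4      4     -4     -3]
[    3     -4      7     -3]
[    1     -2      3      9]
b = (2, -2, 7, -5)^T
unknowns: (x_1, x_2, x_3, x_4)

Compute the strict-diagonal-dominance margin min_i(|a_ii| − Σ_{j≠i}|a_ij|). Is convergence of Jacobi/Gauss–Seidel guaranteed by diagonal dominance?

-7

row 1: |4| − (2+1+4) = -3
row 2: |4| − (4+4+3) = -7
row 3: |7| − (3+4+3) = -3
row 4: |9| − (1+2+3) = 3
minimum over rows = -7 → not strictly diagonally dominant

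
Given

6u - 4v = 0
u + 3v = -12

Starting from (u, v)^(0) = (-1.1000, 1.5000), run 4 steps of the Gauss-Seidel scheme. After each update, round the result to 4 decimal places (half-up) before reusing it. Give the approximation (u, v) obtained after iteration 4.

Iteration 1:
  u = (0 - (-4)·1.5000) / (6) = 1.0000
  v = (-12 - (1)·1.0000) / (3) = -4.3333
Iteration 2:
  u = (0 - (-4)·-4.3333) / (6) = -2.8889
  v = (-12 - (1)·-2.8889) / (3) = -3.0370
Iteration 3:
  u = (0 - (-4)·-3.0370) / (6) = -2.0247
  v = (-12 - (1)·-2.0247) / (3) = -3.3251
Iteration 4:
  u = (0 - (-4)·-3.3251) / (6) = -2.2167
  v = (-12 - (1)·-2.2167) / (3) = -3.2611

(-2.2167, -3.2611)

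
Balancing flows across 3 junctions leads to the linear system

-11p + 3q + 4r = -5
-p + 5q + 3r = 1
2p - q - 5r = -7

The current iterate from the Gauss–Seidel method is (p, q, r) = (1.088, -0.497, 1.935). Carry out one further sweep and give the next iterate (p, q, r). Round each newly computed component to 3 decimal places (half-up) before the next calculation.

(1.023, -0.756, 1.960)

One sweep:
  p = (-5 - (3)·-0.497 - (4)·1.935) / (-11) = 1.023
  q = (1 - (-1)·1.023 - (3)·1.935) / (5) = -0.756
  r = (-7 - (2)·1.023 - (-1)·-0.756) / (-5) = 1.960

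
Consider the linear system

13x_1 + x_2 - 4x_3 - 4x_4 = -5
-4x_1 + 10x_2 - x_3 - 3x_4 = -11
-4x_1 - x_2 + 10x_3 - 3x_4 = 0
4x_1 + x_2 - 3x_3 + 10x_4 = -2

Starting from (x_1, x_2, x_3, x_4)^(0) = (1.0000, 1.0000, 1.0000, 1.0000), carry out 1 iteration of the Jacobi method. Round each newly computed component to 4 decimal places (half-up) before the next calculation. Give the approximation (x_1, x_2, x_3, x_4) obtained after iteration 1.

(0.1538, -0.3000, 0.8000, -0.4000)

Iteration 1:
  x_1 = (-5 - (1)·1.0000 - (-4)·1.0000 - (-4)·1.0000) / (13) = 0.1538
  x_2 = (-11 - (-4)·1.0000 - (-1)·1.0000 - (-3)·1.0000) / (10) = -0.3000
  x_3 = (0 - (-4)·1.0000 - (-1)·1.0000 - (-3)·1.0000) / (10) = 0.8000
  x_4 = (-2 - (4)·1.0000 - (1)·1.0000 - (-3)·1.0000) / (10) = -0.4000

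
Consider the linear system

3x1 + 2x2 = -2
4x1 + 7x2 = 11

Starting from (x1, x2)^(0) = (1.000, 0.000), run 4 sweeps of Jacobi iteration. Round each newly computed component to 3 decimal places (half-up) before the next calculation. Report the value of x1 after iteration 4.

Iteration 1:
  x1 = (-2 - (2)·0.000) / (3) = -0.667
  x2 = (11 - (4)·1.000) / (7) = 1.000
Iteration 2:
  x1 = (-2 - (2)·1.000) / (3) = -1.333
  x2 = (11 - (4)·-0.667) / (7) = 1.953
Iteration 3:
  x1 = (-2 - (2)·1.953) / (3) = -1.969
  x2 = (11 - (4)·-1.333) / (7) = 2.333
Iteration 4:
  x1 = (-2 - (2)·2.333) / (3) = -2.222
  x2 = (11 - (4)·-1.969) / (7) = 2.697

-2.222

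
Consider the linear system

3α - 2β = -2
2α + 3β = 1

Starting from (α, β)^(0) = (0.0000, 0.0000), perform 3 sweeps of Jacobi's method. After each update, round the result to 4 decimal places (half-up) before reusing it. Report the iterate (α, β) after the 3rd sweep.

(-0.1481, 0.6297)

Iteration 1:
  α = (-2 - (-2)·0.0000) / (3) = -0.6667
  β = (1 - (2)·0.0000) / (3) = 0.3333
Iteration 2:
  α = (-2 - (-2)·0.3333) / (3) = -0.4445
  β = (1 - (2)·-0.6667) / (3) = 0.7778
Iteration 3:
  α = (-2 - (-2)·0.7778) / (3) = -0.1481
  β = (1 - (2)·-0.4445) / (3) = 0.6297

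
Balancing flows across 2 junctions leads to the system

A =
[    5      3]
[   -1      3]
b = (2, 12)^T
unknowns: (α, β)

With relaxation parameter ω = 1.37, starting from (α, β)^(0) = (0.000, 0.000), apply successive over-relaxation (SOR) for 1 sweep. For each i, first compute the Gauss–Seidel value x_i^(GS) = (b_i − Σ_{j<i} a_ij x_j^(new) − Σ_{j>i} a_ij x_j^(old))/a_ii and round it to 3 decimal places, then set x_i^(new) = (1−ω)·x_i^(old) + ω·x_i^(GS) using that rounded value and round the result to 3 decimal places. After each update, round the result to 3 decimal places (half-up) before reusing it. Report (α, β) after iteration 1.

Iteration 1:
  α: GS value = (2 - (3)·0.000) / (5) = 0.400;  α ← (1−ω)·0.000 + ω·0.400 = 0.548
  β: GS value = (12 - (-1)·0.548) / (3) = 4.183;  β ← (1−ω)·0.000 + ω·4.183 = 5.731

(0.548, 5.731)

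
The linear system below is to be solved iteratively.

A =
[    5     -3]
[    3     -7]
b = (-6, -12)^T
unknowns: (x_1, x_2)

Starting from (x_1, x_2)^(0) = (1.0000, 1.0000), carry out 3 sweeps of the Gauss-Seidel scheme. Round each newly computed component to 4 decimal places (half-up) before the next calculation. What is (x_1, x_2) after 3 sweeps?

Iteration 1:
  x_1 = (-6 - (-3)·1.0000) / (5) = -0.6000
  x_2 = (-12 - (3)·-0.6000) / (-7) = 1.4571
Iteration 2:
  x_1 = (-6 - (-3)·1.4571) / (5) = -0.3257
  x_2 = (-12 - (3)·-0.3257) / (-7) = 1.5747
Iteration 3:
  x_1 = (-6 - (-3)·1.5747) / (5) = -0.2552
  x_2 = (-12 - (3)·-0.2552) / (-7) = 1.6049

(-0.2552, 1.6049)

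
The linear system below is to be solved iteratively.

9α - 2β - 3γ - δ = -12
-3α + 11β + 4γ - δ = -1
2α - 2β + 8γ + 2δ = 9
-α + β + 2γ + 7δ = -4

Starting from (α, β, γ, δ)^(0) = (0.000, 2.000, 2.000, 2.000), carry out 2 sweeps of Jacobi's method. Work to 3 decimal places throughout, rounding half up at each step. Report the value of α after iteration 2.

Iteration 1:
  α = (-12 - (-2)·2.000 - (-3)·2.000 - (-1)·2.000) / (9) = 0.000
  β = (-1 - (-3)·0.000 - (4)·2.000 - (-1)·2.000) / (11) = -0.636
  γ = (9 - (2)·0.000 - (-2)·2.000 - (2)·2.000) / (8) = 1.125
  δ = (-4 - (-1)·0.000 - (1)·2.000 - (2)·2.000) / (7) = -1.429
Iteration 2:
  α = (-12 - (-2)·-0.636 - (-3)·1.125 - (-1)·-1.429) / (9) = -1.258
  β = (-1 - (-3)·0.000 - (4)·1.125 - (-1)·-1.429) / (11) = -0.630
  γ = (9 - (2)·0.000 - (-2)·-0.636 - (2)·-1.429) / (8) = 1.323
  δ = (-4 - (-1)·0.000 - (1)·-0.636 - (2)·1.125) / (7) = -0.802

-1.258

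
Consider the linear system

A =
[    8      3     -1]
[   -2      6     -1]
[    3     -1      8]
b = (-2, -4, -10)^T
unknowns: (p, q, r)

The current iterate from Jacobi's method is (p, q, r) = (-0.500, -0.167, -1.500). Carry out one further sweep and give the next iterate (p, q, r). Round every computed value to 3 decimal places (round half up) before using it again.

One sweep:
  p = (-2 - (3)·-0.167 - (-1)·-1.500) / (8) = -0.375
  q = (-4 - (-2)·-0.500 - (-1)·-1.500) / (6) = -1.083
  r = (-10 - (3)·-0.500 - (-1)·-0.167) / (8) = -1.083

(-0.375, -1.083, -1.083)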